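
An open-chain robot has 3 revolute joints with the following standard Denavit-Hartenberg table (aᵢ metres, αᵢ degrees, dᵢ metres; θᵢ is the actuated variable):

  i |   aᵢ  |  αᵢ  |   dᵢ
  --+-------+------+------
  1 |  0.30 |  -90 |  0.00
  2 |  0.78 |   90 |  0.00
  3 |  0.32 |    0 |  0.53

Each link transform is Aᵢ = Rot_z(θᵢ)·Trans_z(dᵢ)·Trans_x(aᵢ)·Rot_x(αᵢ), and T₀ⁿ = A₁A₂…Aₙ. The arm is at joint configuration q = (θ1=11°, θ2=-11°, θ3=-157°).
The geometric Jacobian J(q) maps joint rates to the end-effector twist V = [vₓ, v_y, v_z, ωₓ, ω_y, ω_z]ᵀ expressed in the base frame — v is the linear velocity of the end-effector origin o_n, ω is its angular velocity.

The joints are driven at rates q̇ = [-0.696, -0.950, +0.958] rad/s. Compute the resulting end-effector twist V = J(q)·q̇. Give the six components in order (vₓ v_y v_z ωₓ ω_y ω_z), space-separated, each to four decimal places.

-0.3980 -0.8437 0.3795 0.0018 -0.9674 0.2444

o_n = [0.6868, 0.0061, 0.6129]
J₁: ẑ×o_n = [-0.0061, 0.6868, 0.0000], ω = ẑ
J2: z=[-0.1908, 0.9816, 0.0000] o=[0.2945, 0.0572, 0.0000] → [0.6016, 0.1169, -0.3754, -0.1908, 0.9816, 0.0000]
J3: z=[-0.1873, -0.0364, 0.9816] o=[1.0461, 0.2033, 0.1488] → [0.1767, -0.2657, 0.0239, -0.1873, -0.0364, 0.9816]
V = J·q̇ = [-0.3980, -0.8437, 0.3795, 0.0018, -0.9674, 0.2444]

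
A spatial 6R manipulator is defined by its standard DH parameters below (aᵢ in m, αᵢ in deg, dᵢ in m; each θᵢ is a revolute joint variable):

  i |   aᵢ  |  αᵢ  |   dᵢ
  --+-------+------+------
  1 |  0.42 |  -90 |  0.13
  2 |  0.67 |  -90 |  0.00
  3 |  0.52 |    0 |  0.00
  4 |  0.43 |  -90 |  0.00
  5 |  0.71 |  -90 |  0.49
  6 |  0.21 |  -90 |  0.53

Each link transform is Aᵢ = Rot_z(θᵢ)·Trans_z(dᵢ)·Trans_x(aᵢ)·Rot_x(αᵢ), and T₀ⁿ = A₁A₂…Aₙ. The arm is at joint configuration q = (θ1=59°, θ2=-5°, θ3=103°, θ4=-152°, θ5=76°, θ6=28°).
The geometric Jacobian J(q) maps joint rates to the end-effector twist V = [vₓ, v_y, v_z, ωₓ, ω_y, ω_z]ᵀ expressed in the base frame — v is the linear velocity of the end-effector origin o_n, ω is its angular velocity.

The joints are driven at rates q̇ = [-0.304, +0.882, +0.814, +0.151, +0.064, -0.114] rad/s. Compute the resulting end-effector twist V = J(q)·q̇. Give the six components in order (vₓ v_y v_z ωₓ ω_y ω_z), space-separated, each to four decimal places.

o_n = [1.2202, 0.7424, 1.2048]
J₁: ẑ×o_n = [-0.7424, 1.2202, 0.0000], ω = ẑ
J2: z=[-0.8572, 0.5150, 0.0000] o=[0.2163, 0.3600, 0.1300] → [0.5535, 0.9212, -0.8448, -0.8572, 0.5150, 0.0000]
J3: z=[0.0449, 0.0747, -0.9962] o=[0.5601, 0.9321, 0.1884] → [-0.1131, -0.7032, -0.0578, 0.0449, 0.0747, -0.9962]
J4: z=[0.0449, 0.0747, -0.9962] o=[0.9344, 0.5713, 0.1782] → [0.2471, -0.3308, -0.0137, 0.0449, 0.0747, -0.9962]
J5: z=[0.9496, 0.3066, 0.0658] o=[0.8009, 0.9793, 0.2028] → [0.3227, -0.9239, -0.3535, 0.9496, 0.3066, 0.0658]
J6: z=[0.2902, -0.9388, 0.1855] o=[1.1820, 1.2411, 0.9311] → [-0.1644, -0.0723, -0.1089, 0.2902, -0.9388, 0.1855]
V = J·q̇ = [0.6986, -0.2317, -0.8045, -0.6850, 0.6530, -1.2823]

0.6986 -0.2317 -0.8045 -0.6850 0.6530 -1.2823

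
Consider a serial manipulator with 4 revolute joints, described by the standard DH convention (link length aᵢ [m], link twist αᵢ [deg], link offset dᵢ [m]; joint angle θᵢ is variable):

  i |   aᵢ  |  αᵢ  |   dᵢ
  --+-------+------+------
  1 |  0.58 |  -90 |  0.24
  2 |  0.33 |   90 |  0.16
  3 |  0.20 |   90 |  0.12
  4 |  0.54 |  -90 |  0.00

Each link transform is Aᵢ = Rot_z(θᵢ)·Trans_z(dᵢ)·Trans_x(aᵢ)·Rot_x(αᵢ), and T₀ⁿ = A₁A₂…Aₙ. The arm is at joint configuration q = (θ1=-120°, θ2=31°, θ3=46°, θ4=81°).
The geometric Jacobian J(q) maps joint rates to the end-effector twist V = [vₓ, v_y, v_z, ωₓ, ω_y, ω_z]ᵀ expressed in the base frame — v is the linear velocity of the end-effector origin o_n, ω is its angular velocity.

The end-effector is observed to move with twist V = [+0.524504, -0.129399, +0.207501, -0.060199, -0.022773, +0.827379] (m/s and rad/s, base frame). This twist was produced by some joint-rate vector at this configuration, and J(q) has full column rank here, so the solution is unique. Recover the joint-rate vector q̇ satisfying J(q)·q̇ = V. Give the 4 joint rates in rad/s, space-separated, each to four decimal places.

0.1830 -0.3200 0.5780 -0.4020

o_n = [-0.3686, -1.3677, 0.5283]
J₁: ẑ×o_n = [1.3677, -0.3686, 0.0000], ω = ẑ
J2: z=[0.8660, -0.5000, 0.0000] o=[-0.2900, -0.5023, 0.2400] → [-0.1441, -0.2497, -0.7888, 0.8660, -0.5000, 0.0000]
J3: z=[-0.2575, -0.4460, 0.8572] o=[-0.2929, -0.8273, 0.0700] → [0.2588, 0.0531, 0.1054, -0.2575, -0.4460, 0.8572]
J4: z=[-0.9099, -0.1867, -0.3705] o=[-0.2587, -1.0559, 0.1013] → [-0.1952, 0.4292, 0.2632, -0.9099, -0.1867, -0.3705]
q̇ = J⁺·V = [0.1830, -0.3200, 0.5780, -0.4020]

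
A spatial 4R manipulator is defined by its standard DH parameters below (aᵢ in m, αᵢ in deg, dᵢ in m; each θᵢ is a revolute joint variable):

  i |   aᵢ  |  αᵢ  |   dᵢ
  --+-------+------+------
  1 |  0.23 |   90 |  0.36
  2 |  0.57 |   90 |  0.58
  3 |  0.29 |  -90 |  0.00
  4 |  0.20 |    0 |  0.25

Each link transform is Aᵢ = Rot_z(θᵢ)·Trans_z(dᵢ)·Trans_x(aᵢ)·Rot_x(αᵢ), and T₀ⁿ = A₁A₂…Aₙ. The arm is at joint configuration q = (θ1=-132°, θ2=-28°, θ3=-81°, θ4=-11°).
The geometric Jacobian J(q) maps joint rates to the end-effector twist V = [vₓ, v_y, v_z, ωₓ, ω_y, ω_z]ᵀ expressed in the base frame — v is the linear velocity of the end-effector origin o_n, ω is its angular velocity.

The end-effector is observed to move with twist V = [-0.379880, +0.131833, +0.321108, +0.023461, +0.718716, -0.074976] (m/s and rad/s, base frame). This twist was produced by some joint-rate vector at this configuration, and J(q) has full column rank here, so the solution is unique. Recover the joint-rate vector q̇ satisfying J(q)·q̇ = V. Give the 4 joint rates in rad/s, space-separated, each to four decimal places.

o_n = [-0.7726, -0.6507, -0.0929]
J₁: ẑ×o_n = [0.6507, -0.7726, 0.0000], ω = ẑ
J2: z=[-0.7431, 0.6691, 0.0000] o=[-0.1539, -0.1709, 0.3600] → [-0.3031, -0.3366, 0.7706, -0.7431, 0.6691, 0.0000]
J3: z=[0.3141, 0.3489, -0.8829] o=[-0.9217, -0.1568, 0.0924] → [-0.5007, -0.0734, -0.2071, 0.3141, 0.3489, -0.8829]
J4: z=[-0.6998, -0.5434, -0.4637] o=[-0.7356, -0.3783, 0.0711] → [-0.0372, -0.0976, 0.1705, -0.6998, -0.5434, -0.4637]
q̇ = J⁺·V = [-0.3390, 0.5600, 0.0250, -0.6170]

-0.3390 0.5600 0.0250 -0.6170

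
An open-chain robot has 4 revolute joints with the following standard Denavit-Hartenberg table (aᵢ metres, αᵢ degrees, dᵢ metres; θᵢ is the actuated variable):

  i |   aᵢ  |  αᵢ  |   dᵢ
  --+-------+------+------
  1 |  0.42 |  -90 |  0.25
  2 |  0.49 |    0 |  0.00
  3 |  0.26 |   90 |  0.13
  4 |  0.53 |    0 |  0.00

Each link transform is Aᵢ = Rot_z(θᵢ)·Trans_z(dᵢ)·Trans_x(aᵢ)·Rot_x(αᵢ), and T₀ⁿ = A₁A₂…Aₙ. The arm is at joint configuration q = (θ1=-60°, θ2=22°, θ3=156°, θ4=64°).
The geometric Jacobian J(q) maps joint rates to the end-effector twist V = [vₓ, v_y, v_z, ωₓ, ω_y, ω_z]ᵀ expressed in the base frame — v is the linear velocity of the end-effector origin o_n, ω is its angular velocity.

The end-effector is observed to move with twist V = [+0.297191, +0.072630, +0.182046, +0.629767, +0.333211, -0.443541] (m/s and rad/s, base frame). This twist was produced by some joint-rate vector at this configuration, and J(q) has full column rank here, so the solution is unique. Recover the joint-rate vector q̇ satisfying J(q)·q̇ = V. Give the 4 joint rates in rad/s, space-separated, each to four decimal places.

o_n = [0.7163, -0.0279, 0.0493]
J₁: ẑ×o_n = [0.0279, 0.7163, -0.0000], ω = ẑ
J2: z=[0.8660, 0.5000, 0.0000] o=[0.2100, -0.3637, 0.2500] → [-0.1004, 0.1738, 0.0377, 0.8660, 0.5000, 0.0000]
J3: z=[0.8660, 0.5000, 0.0000] o=[0.4372, -0.7572, 0.0664] → [-0.0086, 0.0149, 0.4920, 0.8660, 0.5000, 0.0000]
J4: z=[0.0174, -0.0302, -0.9994] o=[0.4198, -0.4672, 0.0574] → [0.4392, -0.2961, 0.0166, 0.0174, -0.0302, -0.9994]
q̇ = J⁺·V = [0.3100, 0.3980, 0.3140, 0.7540]

0.3100 0.3980 0.3140 0.7540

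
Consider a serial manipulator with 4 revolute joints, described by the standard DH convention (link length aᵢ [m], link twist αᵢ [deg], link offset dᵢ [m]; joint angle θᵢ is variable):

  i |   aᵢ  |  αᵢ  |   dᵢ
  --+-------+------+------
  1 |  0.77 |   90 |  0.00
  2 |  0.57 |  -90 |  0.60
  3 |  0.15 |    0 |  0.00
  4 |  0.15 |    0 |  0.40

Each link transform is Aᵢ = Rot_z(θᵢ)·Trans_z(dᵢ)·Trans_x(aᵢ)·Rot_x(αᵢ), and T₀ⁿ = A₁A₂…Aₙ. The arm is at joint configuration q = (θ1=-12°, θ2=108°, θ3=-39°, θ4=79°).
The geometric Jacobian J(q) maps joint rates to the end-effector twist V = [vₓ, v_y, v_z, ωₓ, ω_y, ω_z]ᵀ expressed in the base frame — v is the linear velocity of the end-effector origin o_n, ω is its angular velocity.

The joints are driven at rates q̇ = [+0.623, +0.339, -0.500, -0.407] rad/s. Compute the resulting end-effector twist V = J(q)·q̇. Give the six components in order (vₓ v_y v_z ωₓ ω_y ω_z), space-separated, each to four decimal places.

o_n = [0.0145, -0.6144, 0.6386]
J₁: ẑ×o_n = [0.6144, 0.0145, -0.0000], ω = ẑ
J2: z=[-0.2079, -0.9781, 0.0000] o=[0.7532, -0.1601, 0.0000] → [-0.6247, 0.1328, -0.6281, -0.2079, -0.9781, 0.0000]
J3: z=[-0.9303, 0.1977, -0.3090] o=[0.4561, -0.7104, 0.5421] → [0.0487, 0.2263, -0.0019, -0.9303, 0.1977, -0.3090]
J4: z=[-0.9303, 0.1977, -0.3090] o=[0.4013, -0.7952, 0.6530] → [0.0530, 0.1062, -0.0917, -0.9303, 0.1977, -0.3090]
V = J·q̇ = [0.1251, -0.1023, -0.1746, 0.7733, -0.5109, 0.9033]

0.1251 -0.1023 -0.1746 0.7733 -0.5109 0.9033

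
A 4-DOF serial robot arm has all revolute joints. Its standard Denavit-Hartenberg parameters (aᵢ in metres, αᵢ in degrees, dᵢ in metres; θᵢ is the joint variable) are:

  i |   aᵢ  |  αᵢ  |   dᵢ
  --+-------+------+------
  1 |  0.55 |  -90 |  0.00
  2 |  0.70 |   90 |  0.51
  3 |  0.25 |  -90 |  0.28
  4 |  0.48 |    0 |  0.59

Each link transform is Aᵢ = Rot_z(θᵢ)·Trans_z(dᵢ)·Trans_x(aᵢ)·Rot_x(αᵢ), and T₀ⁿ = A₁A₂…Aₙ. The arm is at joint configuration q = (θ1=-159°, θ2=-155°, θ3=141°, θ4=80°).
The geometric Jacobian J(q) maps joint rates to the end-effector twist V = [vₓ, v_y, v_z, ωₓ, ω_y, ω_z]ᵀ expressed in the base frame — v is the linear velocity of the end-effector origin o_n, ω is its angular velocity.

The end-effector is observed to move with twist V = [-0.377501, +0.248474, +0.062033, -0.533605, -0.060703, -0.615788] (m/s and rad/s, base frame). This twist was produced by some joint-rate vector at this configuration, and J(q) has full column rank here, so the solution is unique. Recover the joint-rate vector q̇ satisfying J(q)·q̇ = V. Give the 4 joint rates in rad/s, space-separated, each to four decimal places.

-0.9460 0.2750 -0.5190 0.5270

o_n = [-0.4369, -0.4476, 0.2041]
J₁: ẑ×o_n = [0.4476, -0.4369, 0.0000], ω = ẑ
J2: z=[0.3584, -0.9336, 0.0000] o=[-0.5135, -0.1971, 0.0000] → [-0.1905, -0.0731, -0.0183, 0.3584, -0.9336, 0.0000]
J3: z=[0.3945, 0.1515, -0.9063] o=[0.2616, -0.4459, 0.2958] → [-0.0154, 0.6693, 0.1051, 0.3945, 0.1515, -0.9063]
J4: z=[-0.8110, 0.5211, -0.2660] o=[0.2640, -0.6135, -0.0400] → [0.1713, 0.3844, 0.2308, -0.8110, 0.5211, -0.2660]
q̇ = J⁺·V = [-0.9460, 0.2750, -0.5190, 0.5270]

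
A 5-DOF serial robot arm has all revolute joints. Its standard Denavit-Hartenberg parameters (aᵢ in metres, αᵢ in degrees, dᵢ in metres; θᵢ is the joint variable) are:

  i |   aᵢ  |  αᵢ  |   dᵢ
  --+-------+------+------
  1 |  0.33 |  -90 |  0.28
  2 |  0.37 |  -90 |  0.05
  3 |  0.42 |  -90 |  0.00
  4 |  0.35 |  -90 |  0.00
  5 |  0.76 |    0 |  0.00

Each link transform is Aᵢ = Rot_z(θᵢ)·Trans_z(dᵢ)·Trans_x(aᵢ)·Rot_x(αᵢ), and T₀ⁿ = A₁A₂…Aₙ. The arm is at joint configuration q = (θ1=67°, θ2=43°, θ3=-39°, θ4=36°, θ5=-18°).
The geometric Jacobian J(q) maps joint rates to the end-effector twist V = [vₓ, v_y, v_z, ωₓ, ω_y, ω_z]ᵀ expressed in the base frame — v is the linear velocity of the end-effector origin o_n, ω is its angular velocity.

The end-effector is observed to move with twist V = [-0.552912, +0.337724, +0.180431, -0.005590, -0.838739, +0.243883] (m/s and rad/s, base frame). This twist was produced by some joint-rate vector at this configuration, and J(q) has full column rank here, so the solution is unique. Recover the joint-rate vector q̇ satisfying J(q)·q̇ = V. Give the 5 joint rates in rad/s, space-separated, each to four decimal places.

o_n = [0.1069, 1.9870, -0.2946]
J₁: ẑ×o_n = [-1.9870, 0.1069, 0.0000], ω = ẑ
J2: z=[-0.9205, 0.3907, 0.0000] o=[0.1289, 0.3038, 0.2800] → [-0.2245, -0.5289, -1.5408, -0.9205, 0.3907, 0.0000]
J3: z=[-0.2665, -0.6278, -0.7314] o=[0.1886, 0.5724, 0.0277] → [1.2368, -0.0261, -0.4283, -0.2665, -0.6278, -0.7314]
J4: z=[0.8952, 0.1200, -0.4292] o=[0.0386, 0.8954, -0.1949] → [0.4565, 0.0599, 0.9690, 0.8952, 0.1200, -0.4292]
J5: z=[0.4255, 0.0558, 0.9032] o=[-0.0077, 1.2423, -0.1946] → [-0.6781, 0.1460, 0.3105, 0.4255, 0.0558, 0.9032]
q̇ = J⁺·V = [0.8900, -0.5580, 0.9310, -0.2620, -0.0860]

0.8900 -0.5580 0.9310 -0.2620 -0.0860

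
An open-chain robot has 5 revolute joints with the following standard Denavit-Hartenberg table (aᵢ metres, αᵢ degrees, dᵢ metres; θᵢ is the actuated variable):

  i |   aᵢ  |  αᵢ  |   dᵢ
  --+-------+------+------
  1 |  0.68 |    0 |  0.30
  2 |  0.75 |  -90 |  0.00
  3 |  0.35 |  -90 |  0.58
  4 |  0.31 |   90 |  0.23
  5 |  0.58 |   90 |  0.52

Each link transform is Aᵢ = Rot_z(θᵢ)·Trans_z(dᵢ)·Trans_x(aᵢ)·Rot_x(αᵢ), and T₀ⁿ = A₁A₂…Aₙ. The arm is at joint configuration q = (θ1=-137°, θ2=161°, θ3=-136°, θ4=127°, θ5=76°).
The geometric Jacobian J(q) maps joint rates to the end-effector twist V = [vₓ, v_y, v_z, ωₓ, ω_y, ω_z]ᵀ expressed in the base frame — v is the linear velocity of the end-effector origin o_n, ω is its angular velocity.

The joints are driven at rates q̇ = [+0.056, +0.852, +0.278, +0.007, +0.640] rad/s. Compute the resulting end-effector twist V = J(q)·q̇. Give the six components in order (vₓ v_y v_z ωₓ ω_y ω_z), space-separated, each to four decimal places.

o_n = [0.4038, -0.1639, 1.2136]
J₁: ẑ×o_n = [0.1639, 0.4038, -0.0000], ω = ẑ
J2: z=[0.0000, 0.0000, 1.0000] o=[-0.4973, -0.4638, 0.3000] → [-0.2998, 0.9011, 0.0000, 0.0000, 0.0000, 1.0000]
J3: z=[-0.4067, 0.9135, 0.0000] o=[0.1878, -0.1587, 0.3000] → [0.8346, 0.3716, -0.1951, -0.4067, 0.9135, 0.0000]
J4: z=[0.6346, 0.2825, 0.7193] o=[-0.2781, 0.2687, 0.5431] → [0.5007, 0.0650, -0.4672, 0.6346, 0.2825, 0.7193]
J5: z=[-0.2800, -0.7835, 0.5548] o=[0.0912, 0.1621, 0.5790] → [-0.3163, 0.3511, 0.3362, -0.2800, -0.7835, 0.5548]
V = J·q̇ = [-0.2132, 1.1188, 0.1576, -0.2879, -0.2455, 1.2681]

-0.2132 1.1188 0.1576 -0.2879 -0.2455 1.2681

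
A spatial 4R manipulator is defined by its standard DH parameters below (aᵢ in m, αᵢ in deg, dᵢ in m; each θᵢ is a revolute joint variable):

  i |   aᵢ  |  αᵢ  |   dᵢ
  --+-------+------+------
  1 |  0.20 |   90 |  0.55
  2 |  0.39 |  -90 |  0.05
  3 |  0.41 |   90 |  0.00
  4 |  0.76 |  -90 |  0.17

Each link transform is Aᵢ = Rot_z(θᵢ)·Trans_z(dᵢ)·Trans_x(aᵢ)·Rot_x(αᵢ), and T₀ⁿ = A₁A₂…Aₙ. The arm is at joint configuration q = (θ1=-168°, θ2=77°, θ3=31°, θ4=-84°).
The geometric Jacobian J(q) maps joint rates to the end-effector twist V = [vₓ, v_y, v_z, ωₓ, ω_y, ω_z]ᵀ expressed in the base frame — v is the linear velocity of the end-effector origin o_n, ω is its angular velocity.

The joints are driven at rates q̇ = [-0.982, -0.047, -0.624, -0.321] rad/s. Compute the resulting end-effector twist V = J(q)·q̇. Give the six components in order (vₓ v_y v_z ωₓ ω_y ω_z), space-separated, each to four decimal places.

o_n = [-1.1017, -0.2918, 1.2541]
J₁: ẑ×o_n = [0.2918, -1.1017, 0.0000], ω = ẑ
J2: z=[-0.2079, 0.9781, 0.0000] o=[-0.1956, -0.0416, 0.5500] → [0.6887, 0.1464, 0.9383, -0.2079, 0.9781, 0.0000]
J3: z=[0.9531, 0.2026, 0.2250] o=[-0.2918, -0.0109, 0.9300] → [0.1288, -0.4910, -0.1036, 0.9531, 0.2026, 0.2250]
J4: z=[-0.2915, 0.8143, 0.5018] o=[-0.3253, -0.2339, 1.2724] → [0.0141, -0.3950, 0.6491, -0.2915, 0.8143, 0.5018]
V = J·q̇ = [-0.4038, 1.5082, -0.1878, -0.4914, -0.4338, -1.2835]

-0.4038 1.5082 -0.1878 -0.4914 -0.4338 -1.2835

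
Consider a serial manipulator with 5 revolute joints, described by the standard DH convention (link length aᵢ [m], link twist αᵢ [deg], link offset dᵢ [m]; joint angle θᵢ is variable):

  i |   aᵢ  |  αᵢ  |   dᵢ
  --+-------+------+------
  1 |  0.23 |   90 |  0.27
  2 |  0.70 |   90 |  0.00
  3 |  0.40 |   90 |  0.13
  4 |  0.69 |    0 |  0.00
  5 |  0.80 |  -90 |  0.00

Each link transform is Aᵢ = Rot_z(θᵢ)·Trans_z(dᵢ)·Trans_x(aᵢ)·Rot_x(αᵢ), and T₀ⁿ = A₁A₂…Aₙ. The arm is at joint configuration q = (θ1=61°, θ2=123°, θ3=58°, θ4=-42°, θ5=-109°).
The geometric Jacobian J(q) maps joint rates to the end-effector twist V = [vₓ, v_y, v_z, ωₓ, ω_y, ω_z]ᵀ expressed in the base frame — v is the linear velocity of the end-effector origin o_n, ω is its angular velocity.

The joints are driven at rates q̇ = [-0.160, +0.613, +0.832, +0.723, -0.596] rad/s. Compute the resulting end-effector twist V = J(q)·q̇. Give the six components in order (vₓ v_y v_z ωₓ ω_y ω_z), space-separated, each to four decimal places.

o_n = [-0.2377, -0.8015, 0.5599]
J₁: ẑ×o_n = [0.8015, -0.2377, 0.0000], ω = ẑ
J2: z=[0.8746, -0.4848, 0.0000] o=[0.1115, 0.2012, 0.2700] → [-0.1405, -0.2535, -1.0462, 0.8746, -0.4848, 0.0000]
J3: z=[0.4066, 0.7335, 0.5446] o=[-0.0733, -0.1323, 0.8571] → [0.1465, 0.0313, -0.1515, 0.4066, 0.7335, 0.5446]
J4: z=[-0.6874, -0.1471, 0.7112] o=[0.2202, -0.3024, 1.1056] → [0.4353, -0.7008, 0.2758, -0.6874, -0.1471, 0.7112]
J5: z=[-0.6874, -0.1471, 0.7112] o=[0.3411, -0.9813, 1.0821] → [-0.0511, -0.7706, -0.2087, -0.6874, -0.1471, 0.7112]
V = J·q̇ = [0.2526, -0.1387, -0.4436, 0.7871, 0.2944, 0.3835]

0.2526 -0.1387 -0.4436 0.7871 0.2944 0.3835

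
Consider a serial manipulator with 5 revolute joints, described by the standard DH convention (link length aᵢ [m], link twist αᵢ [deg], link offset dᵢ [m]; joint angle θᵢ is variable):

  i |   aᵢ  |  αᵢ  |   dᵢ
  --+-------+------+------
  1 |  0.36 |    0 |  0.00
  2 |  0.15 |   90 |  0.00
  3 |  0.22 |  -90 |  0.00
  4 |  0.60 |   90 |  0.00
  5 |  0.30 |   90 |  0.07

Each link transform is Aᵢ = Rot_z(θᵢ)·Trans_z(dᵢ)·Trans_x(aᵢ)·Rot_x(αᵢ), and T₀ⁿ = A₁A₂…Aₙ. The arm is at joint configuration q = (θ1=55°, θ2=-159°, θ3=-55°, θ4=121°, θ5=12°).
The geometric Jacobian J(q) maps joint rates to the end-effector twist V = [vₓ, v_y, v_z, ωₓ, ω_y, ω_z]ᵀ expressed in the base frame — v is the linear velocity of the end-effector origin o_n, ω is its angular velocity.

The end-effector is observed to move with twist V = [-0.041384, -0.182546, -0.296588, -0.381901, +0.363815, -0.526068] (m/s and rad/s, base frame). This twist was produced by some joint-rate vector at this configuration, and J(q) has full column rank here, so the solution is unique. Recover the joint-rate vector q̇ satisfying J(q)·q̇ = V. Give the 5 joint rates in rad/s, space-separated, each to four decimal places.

o_n = [0.9609, 0.0060, 0.1834]
J₁: ẑ×o_n = [-0.0060, 0.9609, 0.0000], ω = ẑ
J2: z=[0.0000, 0.0000, 1.0000] o=[0.2065, 0.2949, 0.0000] → [0.2888, 0.7544, -0.0000, 0.0000, 0.0000, 1.0000]
J3: z=[-0.9703, 0.2419, 0.0000] o=[0.1702, 0.1494, 0.0000] → [0.0444, 0.1779, -0.0522, -0.9703, 0.2419, 0.0000]
J4: z=[-0.1982, -0.7948, 0.5736] o=[0.1397, 0.0269, -0.1802] → [-0.2770, 0.5431, 0.6569, -0.1982, -0.7948, 0.5736]
J5: z=[0.3808, -0.6016, -0.7022] o=[0.6816, 0.0745, 0.0729] → [-0.1145, -0.2382, 0.1420, 0.3808, -0.6016, -0.7022]
q̇ = J⁺·V = [0.4630, -0.5680, 0.5760, -0.4550, 0.2280]

0.4630 -0.5680 0.5760 -0.4550 0.2280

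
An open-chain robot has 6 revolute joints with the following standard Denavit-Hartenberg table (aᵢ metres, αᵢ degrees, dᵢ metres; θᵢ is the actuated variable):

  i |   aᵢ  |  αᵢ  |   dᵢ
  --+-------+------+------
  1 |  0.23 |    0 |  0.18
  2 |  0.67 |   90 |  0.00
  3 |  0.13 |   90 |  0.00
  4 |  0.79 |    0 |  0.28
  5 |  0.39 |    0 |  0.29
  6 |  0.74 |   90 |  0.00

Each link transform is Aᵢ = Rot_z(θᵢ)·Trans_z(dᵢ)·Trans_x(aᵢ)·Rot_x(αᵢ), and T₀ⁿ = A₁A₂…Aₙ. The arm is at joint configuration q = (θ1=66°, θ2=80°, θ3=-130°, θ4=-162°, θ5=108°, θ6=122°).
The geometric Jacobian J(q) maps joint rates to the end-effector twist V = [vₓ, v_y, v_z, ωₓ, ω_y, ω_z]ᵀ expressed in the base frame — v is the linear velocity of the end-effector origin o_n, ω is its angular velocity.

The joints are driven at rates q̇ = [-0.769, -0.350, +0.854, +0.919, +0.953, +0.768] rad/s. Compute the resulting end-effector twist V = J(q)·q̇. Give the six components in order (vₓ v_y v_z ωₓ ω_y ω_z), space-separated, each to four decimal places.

0.5250 0.6651 0.4534 2.1542 -0.4229 0.5780

o_n = [-0.0904, 0.4868, 0.6344]
J₁: ẑ×o_n = [-0.4868, -0.0904, 0.0000], ω = ẑ
J2: z=[0.0000, 0.0000, 1.0000] o=[0.0935, 0.2101, 0.1800] → [-0.2766, -0.1840, 0.0000, 0.0000, 0.0000, 1.0000]
J3: z=[0.5592, 0.8290, 0.0000] o=[-0.4619, 0.5848, 0.1800] → [0.3767, -0.2541, -0.3628, 0.5592, 0.8290, 0.0000]
J4: z=[0.6351, -0.4284, 0.6428] o=[-0.3926, 0.5380, 0.0804] → [-0.2043, -0.1576, 0.0969, 0.6351, -0.4284, 0.6428]
J5: z=[0.6351, -0.4284, 0.6428] o=[-0.7517, 0.4858, 0.8360] → [0.0857, 0.5531, 0.2839, 0.6351, -0.4284, 0.6428]
J6: z=[0.6351, -0.4284, 0.6428] o=[-0.6218, 0.0176, 0.8468] → [-0.2106, 0.4764, 0.5256, 0.6351, -0.4284, 0.6428]
V = J·q̇ = [0.5250, 0.6651, 0.4534, 2.1542, -0.4229, 0.5780]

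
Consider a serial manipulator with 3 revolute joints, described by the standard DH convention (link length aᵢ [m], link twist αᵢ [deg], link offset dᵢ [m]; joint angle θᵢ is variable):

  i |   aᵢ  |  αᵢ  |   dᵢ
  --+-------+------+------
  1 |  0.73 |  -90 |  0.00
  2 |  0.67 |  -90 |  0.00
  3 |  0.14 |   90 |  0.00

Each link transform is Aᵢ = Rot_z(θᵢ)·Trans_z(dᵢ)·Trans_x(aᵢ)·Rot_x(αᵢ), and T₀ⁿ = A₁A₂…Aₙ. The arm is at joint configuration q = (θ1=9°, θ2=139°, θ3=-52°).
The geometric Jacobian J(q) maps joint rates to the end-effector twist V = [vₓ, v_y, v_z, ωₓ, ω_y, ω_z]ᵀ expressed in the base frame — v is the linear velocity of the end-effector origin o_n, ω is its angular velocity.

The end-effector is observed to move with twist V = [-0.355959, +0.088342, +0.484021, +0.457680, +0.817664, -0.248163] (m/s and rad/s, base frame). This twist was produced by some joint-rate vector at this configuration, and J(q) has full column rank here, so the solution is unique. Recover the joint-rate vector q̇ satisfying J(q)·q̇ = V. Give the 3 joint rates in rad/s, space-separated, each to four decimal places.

0.4190 0.7360 -0.8840

o_n = [0.1401, 0.1339, -0.4961]
J₁: ẑ×o_n = [-0.1339, 0.1401, 0.0000], ω = ẑ
J2: z=[-0.1564, 0.9877, 0.0000] o=[0.7210, 0.1142, 0.0000] → [-0.4900, -0.0776, 0.5707, -0.1564, 0.9877, 0.0000]
J3: z=[-0.6480, -0.1026, 0.7547] o=[0.2216, 0.0351, -0.4396] → [-0.0688, -0.0982, -0.0724, -0.6480, -0.1026, 0.7547]
q̇ = J⁺·V = [0.4190, 0.7360, -0.8840]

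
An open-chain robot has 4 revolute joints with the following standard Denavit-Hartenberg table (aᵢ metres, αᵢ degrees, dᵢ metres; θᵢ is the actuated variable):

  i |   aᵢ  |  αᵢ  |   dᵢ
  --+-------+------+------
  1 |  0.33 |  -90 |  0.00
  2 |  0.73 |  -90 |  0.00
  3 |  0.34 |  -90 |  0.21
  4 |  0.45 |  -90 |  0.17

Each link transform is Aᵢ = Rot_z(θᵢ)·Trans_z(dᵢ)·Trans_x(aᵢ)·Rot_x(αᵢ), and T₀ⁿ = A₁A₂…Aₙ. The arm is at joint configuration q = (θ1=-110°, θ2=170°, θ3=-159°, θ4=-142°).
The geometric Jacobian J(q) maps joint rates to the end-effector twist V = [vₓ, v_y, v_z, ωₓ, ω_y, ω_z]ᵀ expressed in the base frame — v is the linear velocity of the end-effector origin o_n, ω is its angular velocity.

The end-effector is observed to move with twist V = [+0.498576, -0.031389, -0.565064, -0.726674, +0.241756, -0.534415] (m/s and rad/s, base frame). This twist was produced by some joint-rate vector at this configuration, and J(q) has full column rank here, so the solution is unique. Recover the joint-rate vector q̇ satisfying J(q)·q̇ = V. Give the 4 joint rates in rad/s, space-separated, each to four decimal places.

o_n = [0.3313, 0.4614, 0.3399]
J₁: ẑ×o_n = [-0.4614, 0.3313, 0.0000], ω = ẑ
J2: z=[0.9397, -0.3420, 0.0000] o=[-0.1129, -0.3101, 0.0000] → [-0.1163, -0.3194, 0.8769, 0.9397, -0.3420, 0.0000]
J3: z=[0.0594, 0.1632, 0.9848] o=[0.1330, 0.3655, -0.1268] → [-0.0184, 0.1675, -0.0267, 0.0594, 0.1632, 0.9848]
J4: z=[0.9980, 0.0123, -0.0622] o=[0.1531, 0.0643, 0.1352] → [0.0272, -0.2155, 0.3941, 0.9980, 0.0123, -0.0622]
q̇ = J⁺·V = [-0.9870, -0.5060, 0.4420, -0.2780]

-0.9870 -0.5060 0.4420 -0.2780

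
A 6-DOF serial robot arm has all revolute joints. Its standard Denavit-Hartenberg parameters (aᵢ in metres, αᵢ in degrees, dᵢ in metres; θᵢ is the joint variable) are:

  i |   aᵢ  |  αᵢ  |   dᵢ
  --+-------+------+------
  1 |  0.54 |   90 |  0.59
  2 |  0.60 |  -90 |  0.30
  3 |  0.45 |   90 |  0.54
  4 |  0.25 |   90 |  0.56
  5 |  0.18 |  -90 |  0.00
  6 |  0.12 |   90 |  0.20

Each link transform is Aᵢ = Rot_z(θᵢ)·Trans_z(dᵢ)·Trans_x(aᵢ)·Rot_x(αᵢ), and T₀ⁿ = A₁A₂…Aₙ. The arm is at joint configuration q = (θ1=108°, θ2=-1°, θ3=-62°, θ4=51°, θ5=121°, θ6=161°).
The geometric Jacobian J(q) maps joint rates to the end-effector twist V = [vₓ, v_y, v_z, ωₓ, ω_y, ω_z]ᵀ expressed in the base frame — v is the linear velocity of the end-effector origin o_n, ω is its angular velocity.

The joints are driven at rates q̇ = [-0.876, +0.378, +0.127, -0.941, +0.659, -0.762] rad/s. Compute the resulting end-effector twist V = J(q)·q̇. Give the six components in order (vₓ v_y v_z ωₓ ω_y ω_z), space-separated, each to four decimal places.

1.0015 -0.5855 0.2039 0.6051 1.1655 -0.6722

o_n = [0.6105, 1.1516, 1.1827]
J₁: ẑ×o_n = [-1.1516, 0.6105, 0.0000], ω = ẑ
J2: z=[0.9511, 0.3090, 0.0000] o=[-0.1669, 0.5136, 0.5900] → [0.1832, -0.5637, 0.3666, 0.9511, 0.3090, 0.0000]
J3: z=[-0.0054, 0.0166, 0.9998] o=[-0.0669, 1.1768, 0.5795] → [0.0352, 0.6805, -0.0111, -0.0054, 0.0166, 0.9998]
J4: z=[0.7193, -0.6945, 0.0154] o=[0.2428, 1.5095, 1.1158] → [-0.0410, -0.0425, -0.0020, 0.7193, -0.6945, 0.0154]
J5: z=[0.5433, 0.5485, -0.6356] o=[0.7538, 1.2369, 1.3174] → [-0.1281, 0.1643, 0.0323, 0.5433, 0.5485, -0.6356]
J6: z=[-0.7416, -0.0413, -0.6696] o=[0.8247, 1.0866, 1.2482] → [0.0463, 0.0949, -0.0571, -0.7416, -0.0413, -0.6696]
V = J·q̇ = [1.0015, -0.5855, 0.2039, 0.6051, 1.1655, -0.6722]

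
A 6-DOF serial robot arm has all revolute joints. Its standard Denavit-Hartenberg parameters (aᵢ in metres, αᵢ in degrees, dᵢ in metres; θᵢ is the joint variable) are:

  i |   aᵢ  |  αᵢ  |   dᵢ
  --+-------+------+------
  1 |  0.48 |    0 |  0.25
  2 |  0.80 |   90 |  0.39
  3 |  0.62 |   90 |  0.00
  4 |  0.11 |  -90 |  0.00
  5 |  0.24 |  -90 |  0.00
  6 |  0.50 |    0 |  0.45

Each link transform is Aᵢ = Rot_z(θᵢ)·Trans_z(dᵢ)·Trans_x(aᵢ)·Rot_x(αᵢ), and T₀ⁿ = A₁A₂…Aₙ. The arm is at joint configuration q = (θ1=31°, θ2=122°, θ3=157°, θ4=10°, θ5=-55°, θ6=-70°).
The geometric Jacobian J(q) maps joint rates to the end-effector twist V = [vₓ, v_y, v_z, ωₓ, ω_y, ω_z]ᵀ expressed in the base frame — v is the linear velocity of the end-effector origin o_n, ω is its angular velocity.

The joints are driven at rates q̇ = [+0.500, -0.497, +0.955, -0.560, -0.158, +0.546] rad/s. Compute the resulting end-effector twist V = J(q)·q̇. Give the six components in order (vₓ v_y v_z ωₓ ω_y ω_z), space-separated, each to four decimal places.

o_n = [0.9563, 0.6282, 1.1976]
J₁: ẑ×o_n = [-0.6282, 0.9563, 0.0000], ω = ẑ
J2: z=[0.0000, 0.0000, 1.0000] o=[0.4114, 0.2472, 0.2500] → [-0.3809, 0.5448, 0.0000, 0.0000, 0.0000, 1.0000]
J3: z=[0.4540, 0.8910, 0.0000] o=[-0.3014, 0.6104, 0.6400] → [0.4968, -0.2531, -1.1125, 0.4540, 0.8910, 0.0000]
J4: z=[-0.3481, 0.1774, 0.9205] o=[0.2071, 0.3513, 0.8823] → [-0.1989, 0.7993, -0.2293, -0.3481, 0.1774, 0.9205]
J5: z=[0.3047, 0.9500, -0.0678] o=[0.3047, 0.3231, 0.9246] → [0.2801, -0.1274, -0.5261, 0.3047, 0.9500, -0.0678]
J6: z=[0.9259, -0.3121, -0.2128] o=[0.3583, 0.3226, 1.1585] → [0.0528, -0.1634, 0.4696, 0.9259, -0.3121, -0.2128]
V = J·q̇ = [0.4457, -0.5511, -0.5945, 1.0859, 0.4310, -0.6179]

0.4457 -0.5511 -0.5945 1.0859 0.4310 -0.6179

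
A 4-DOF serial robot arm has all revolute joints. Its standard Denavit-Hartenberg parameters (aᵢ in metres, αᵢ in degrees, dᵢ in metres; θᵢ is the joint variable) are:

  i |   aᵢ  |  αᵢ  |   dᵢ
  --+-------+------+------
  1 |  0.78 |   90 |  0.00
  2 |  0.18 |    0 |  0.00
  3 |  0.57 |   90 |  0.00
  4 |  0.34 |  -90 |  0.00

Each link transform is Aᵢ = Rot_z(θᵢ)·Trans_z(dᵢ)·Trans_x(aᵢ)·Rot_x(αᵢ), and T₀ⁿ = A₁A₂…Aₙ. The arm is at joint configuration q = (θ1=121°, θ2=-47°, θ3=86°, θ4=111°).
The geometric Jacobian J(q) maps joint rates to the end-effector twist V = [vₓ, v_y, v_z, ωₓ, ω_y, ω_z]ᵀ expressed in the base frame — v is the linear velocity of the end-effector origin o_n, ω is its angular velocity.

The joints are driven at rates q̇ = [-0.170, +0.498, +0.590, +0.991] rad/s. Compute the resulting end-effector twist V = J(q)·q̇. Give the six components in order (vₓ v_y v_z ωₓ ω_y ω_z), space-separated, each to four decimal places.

o_n = [-0.3723, 1.2358, 0.1504]
J₁: ẑ×o_n = [-1.2358, -0.3723, 0.0000], ω = ẑ
J2: z=[0.8572, 0.5150, 0.0000] o=[-0.4017, 0.6686, 0.0000] → [0.0775, -0.1289, 0.4710, 0.8572, 0.5150, 0.0000]
J3: z=[0.8572, 0.5150, 0.0000] o=[-0.4650, 0.7738, -0.1316] → [0.1453, -0.2417, 0.3483, 0.8572, 0.5150, 0.0000]
J4: z=[-0.3241, 0.5394, -0.7771] o=[-0.6931, 1.1535, 0.2271] → [0.0226, -0.2742, -0.1998, -0.3241, 0.5394, -0.7771]
V = J·q̇ = [0.3568, -0.4153, 0.2421, 0.6114, 1.0949, -0.9402]

0.3568 -0.4153 0.2421 0.6114 1.0949 -0.9402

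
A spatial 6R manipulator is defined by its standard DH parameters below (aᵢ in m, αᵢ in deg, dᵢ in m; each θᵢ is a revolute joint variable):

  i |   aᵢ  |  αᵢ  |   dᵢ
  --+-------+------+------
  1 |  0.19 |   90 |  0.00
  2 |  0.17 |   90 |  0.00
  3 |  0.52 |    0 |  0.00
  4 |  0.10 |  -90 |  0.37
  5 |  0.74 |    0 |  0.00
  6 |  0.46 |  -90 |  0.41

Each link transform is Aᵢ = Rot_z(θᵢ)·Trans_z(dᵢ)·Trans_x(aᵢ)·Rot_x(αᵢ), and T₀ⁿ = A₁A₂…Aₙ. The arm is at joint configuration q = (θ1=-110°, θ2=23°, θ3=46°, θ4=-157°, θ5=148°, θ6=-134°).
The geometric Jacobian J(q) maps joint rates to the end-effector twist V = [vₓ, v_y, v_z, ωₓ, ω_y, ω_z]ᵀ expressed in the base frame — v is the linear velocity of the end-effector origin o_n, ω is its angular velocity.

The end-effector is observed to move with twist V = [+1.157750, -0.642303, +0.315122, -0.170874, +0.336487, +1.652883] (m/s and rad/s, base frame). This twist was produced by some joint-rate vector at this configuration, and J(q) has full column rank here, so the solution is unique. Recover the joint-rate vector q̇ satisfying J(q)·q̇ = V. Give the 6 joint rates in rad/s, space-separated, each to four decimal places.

o_n = [-0.6288, -0.8417, 0.4913]
J₁: ẑ×o_n = [0.8417, -0.6288, 0.0000], ω = ẑ
J2: z=[-0.9397, 0.3420, 0.0000] o=[-0.0650, -0.1785, 0.0000] → [0.1680, 0.4617, 0.8160, -0.9397, 0.3420, 0.0000]
J3: z=[-0.1336, -0.3672, -0.9205] o=[-0.1185, -0.3256, 0.0664] → [-0.6311, 0.5265, -0.1184, -0.1336, -0.3672, -0.9205]
J4: z=[-0.1336, -0.3672, -0.9205] o=[-0.5837, -0.5101, 0.2076] → [-0.4094, 0.0794, 0.0278, -0.1336, -0.3672, -0.9205]
J5: z=[0.0428, -0.9301, 0.3648] o=[-0.5342, -0.6469, -0.1470] → [-0.5227, -0.0618, -0.0963, 0.0428, -0.9301, 0.3648]
J6: z=[0.0428, -0.9301, 0.3648] o=[-1.1031, -0.4971, 0.3018] → [-0.0505, 0.1649, 0.4264, 0.0428, -0.9301, 0.3648]
q̇ = J⁺·V = [0.7900, 0.3140, -0.4970, -0.3980, 0.0660, 0.0410]

0.7900 0.3140 -0.4970 -0.3980 0.0660 0.0410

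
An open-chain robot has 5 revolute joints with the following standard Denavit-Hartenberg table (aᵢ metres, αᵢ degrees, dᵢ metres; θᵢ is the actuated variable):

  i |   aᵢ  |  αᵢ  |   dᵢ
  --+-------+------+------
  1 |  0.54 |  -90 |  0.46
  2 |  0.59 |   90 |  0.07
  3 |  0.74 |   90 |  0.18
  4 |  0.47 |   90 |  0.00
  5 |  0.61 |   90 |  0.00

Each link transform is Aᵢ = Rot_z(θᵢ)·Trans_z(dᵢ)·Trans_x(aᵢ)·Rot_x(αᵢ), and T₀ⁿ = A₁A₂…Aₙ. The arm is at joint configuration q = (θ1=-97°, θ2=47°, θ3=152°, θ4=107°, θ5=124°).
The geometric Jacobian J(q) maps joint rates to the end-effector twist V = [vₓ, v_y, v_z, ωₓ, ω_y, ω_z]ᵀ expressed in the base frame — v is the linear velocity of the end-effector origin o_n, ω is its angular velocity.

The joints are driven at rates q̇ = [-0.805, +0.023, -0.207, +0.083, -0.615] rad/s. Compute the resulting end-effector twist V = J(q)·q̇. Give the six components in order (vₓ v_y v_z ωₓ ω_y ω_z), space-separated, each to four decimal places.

o_n = [0.7299, -0.9996, 0.5152]
J₁: ẑ×o_n = [0.9996, 0.7299, -0.0000], ω = ẑ
J2: z=[0.9925, -0.1219, 0.0000] o=[-0.0658, -0.5360, 0.4600] → [-0.0067, -0.0548, -0.3632, 0.9925, -0.1219, 0.0000]
J3: z=[-0.0891, -0.7259, 0.6820] o=[-0.0454, -0.9439, 0.0285] → [-0.3153, 0.5721, 0.5677, -0.0891, -0.7259, 0.6820]
J4: z=[0.8373, -0.4254, -0.3433] o=[0.3377, -0.6746, 0.6291] → [-0.0631, -0.0393, -0.1053, 0.8373, -0.4254, -0.3433]
J5: z=[0.4897, 0.3046, 0.8169] o=[0.2235, -1.0751, 0.8469] → [-0.1628, 0.5761, -0.1172, 0.4897, 0.3046, 0.8169]
V = J·q̇ = [-0.6447, -1.0648, -0.0625, -0.1904, -0.0752, -1.4771]

-0.6447 -1.0648 -0.0625 -0.1904 -0.0752 -1.4771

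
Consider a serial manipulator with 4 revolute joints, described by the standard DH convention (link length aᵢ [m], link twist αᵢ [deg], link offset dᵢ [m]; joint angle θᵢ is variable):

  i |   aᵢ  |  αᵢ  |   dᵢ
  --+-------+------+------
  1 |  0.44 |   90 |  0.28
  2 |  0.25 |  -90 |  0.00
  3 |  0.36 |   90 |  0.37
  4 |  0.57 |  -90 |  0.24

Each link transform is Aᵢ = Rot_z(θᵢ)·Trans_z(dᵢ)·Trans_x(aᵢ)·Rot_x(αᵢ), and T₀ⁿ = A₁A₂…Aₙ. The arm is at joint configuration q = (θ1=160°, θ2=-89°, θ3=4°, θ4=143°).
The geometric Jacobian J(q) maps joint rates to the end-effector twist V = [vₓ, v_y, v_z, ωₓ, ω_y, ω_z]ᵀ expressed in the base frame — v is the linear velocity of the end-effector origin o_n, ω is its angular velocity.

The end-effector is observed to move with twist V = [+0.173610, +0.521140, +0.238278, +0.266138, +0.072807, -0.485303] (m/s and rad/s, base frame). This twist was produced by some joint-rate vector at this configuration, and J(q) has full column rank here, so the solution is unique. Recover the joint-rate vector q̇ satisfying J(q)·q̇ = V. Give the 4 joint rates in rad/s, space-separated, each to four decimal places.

o_n = [-1.0021, 0.6266, 0.1207]
J₁: ẑ×o_n = [-0.6266, -1.0021, 0.0000], ω = ẑ
J2: z=[0.3420, 0.9397, 0.0000] o=[-0.4135, 0.1505, 0.2800] → [-0.1497, 0.0545, 0.7159, 0.3420, 0.9397, 0.0000]
J3: z=[-0.9395, 0.3420, 0.0175] o=[-0.4176, 0.1520, 0.0300] → [0.0227, 0.0750, -0.2460, -0.9395, 0.3420, 0.0175]
J4: z=[0.3400, 0.9378, -0.0697] o=[-0.7797, 0.2571, -0.3226] → [0.4415, -0.1352, 0.3342, 0.3400, 0.9378, -0.0697]
q̇ = J⁺·V = [-0.4940, 0.3400, -0.2250, -0.1810]

-0.4940 0.3400 -0.2250 -0.1810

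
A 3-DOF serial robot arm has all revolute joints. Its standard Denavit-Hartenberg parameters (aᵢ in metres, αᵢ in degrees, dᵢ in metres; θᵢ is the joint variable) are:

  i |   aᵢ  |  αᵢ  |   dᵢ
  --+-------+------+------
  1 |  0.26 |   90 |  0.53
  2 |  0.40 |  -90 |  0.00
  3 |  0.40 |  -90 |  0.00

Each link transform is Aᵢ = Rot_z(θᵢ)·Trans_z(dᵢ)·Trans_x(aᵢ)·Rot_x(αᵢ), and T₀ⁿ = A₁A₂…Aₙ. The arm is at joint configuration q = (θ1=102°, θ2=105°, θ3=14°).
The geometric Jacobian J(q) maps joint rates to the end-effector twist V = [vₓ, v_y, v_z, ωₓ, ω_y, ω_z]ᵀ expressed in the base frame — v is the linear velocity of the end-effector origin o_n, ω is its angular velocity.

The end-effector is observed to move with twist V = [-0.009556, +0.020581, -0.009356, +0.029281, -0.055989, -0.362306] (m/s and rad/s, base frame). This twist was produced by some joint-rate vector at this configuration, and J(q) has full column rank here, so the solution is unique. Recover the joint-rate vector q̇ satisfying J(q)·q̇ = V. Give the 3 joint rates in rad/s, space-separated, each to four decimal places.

-0.3460 0.0170 0.0630

o_n = [-0.1063, 0.0347, 1.2913]
J₁: ẑ×o_n = [-0.0347, -0.1063, 0.0000], ω = ẑ
J2: z=[0.9781, 0.2079, 0.0000] o=[-0.0541, 0.2543, 0.5300] → [0.1583, -0.7446, -0.2040, 0.9781, 0.2079, 0.0000]
J3: z=[0.2008, -0.9448, -0.2588] o=[-0.0325, 0.1531, 0.9164] → [-0.3848, -0.0562, -0.0935, 0.2008, -0.9448, -0.2588]
q̇ = J⁺·V = [-0.3460, 0.0170, 0.0630]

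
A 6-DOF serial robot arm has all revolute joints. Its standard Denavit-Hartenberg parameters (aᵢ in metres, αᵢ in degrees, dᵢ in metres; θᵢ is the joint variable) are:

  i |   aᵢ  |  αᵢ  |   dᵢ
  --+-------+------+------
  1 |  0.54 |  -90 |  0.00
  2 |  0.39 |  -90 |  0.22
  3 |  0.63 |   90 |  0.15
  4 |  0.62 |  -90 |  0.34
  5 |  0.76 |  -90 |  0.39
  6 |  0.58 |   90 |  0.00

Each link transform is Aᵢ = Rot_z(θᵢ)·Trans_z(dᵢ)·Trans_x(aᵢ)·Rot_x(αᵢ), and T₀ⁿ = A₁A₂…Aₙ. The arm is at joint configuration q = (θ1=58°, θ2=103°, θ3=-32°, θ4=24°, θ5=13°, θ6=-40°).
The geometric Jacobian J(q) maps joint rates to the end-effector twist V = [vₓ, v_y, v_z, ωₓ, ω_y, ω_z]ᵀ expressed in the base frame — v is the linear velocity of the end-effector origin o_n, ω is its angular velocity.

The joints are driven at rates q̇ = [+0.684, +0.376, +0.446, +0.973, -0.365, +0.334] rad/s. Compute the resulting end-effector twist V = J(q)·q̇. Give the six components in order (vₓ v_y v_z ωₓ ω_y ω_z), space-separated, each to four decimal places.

0.3129 -3.2220 1.6892 -0.8300 0.4975 0.9708

o_n = [-1.8841, -0.5313, -1.6078]
J₁: ẑ×o_n = [0.5313, -1.8841, 0.0000], ω = ẑ
J2: z=[-0.8480, 0.5299, 0.0000] o=[0.2862, 0.4579, 0.0000] → [-0.8520, -1.3635, 1.9890, -0.8480, 0.5299, 0.0000]
J3: z=[-0.5163, -0.8263, 0.2250] o=[0.0531, 0.5001, -0.3800] → [1.2465, -1.0697, -1.0681, -0.5163, -0.8263, 0.2250]
J4: z=[-0.6560, 0.5505, 0.5163] o=[-0.3712, 0.4512, -0.8668] → [0.0994, -1.2672, 1.4774, -0.6560, 0.5505, 0.5163]
J5: z=[-0.2478, -0.8033, 0.5416] o=[-1.0362, 0.4974, -1.1026] → [0.9629, -0.5844, -0.4262, -0.2478, -0.8033, 0.5416]
J6: z=[0.7996, -0.4852, -0.3539] o=[-1.5486, -0.0784, -1.4709] → [-0.0939, 0.2282, -0.5249, 0.7996, -0.4852, -0.3539]
V = J·q̇ = [0.3129, -3.2220, 1.6892, -0.8300, 0.4975, 0.9708]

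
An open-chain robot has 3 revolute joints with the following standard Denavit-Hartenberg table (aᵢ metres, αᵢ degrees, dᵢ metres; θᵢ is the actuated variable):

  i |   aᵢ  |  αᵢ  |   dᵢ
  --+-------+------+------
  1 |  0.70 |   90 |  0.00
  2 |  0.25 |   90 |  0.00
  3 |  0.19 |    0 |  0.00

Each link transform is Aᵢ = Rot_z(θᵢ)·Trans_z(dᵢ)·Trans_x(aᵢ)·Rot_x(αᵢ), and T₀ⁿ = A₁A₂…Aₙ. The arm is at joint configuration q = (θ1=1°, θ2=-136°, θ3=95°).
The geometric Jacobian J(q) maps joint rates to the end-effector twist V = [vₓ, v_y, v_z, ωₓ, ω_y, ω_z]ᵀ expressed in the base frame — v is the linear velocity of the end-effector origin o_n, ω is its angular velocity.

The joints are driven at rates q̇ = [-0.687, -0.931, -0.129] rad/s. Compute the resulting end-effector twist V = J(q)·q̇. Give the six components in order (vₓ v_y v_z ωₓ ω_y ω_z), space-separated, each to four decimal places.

o_n = [0.5353, -0.1800, -0.1622]
J₁: ẑ×o_n = [0.1800, 0.5353, -0.0000], ω = ẑ
J2: z=[0.0175, -0.9998, 0.0000] o=[0.6999, 0.0122, 0.0000] → [0.1621, 0.0028, -0.1679, 0.0175, -0.9998, 0.0000]
J3: z=[-0.6946, -0.0121, 0.7193] o=[0.5201, 0.0091, -0.1737] → [0.1358, 0.0189, 0.1315, -0.6946, -0.0121, 0.7193]
V = J·q̇ = [-0.2921, -0.3728, 0.1394, 0.0733, 0.9324, -0.7798]

-0.2921 -0.3728 0.1394 0.0733 0.9324 -0.7798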